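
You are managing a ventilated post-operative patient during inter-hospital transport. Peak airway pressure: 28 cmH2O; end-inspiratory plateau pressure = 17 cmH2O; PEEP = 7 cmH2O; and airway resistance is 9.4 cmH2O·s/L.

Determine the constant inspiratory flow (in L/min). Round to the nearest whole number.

flow = (PIP − Pplat) / Raw = (28 − 17) / 9.4 = 1.17 L/s × 60 = 70.2 L/min.

70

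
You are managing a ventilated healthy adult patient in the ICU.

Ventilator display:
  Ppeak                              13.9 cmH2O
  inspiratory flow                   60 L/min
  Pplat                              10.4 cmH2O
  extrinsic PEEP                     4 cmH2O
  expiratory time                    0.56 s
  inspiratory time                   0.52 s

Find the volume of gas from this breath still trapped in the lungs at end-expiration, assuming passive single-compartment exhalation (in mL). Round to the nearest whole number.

Flow: 60 L/min ÷ 60 = 1 L/s.
Vt = flow × Ti = 1 L/s × 0.52 s × 1000 mL/L = 520.0 mL.
R = (PIP − Pplat)/V̇ = (13.9 − 10.4) / 1 = 3.5/1 = 3.5 cmH2O·s/L.
C = Vt/(Pplat − PEEP) = 520.0 / (10.4 − 4) = 520.0/6.4 = 81.25 mL/cmH2O.
τ = R × C = 3.5 × 0.08125 L/cmH2O = 0.2844 s.
Fraction remaining = e^(−Te/τ) = e^(−0.56/0.2844) = 0.1396.
Trapped volume = 520.0 × 0.1396 = 72.592 mL.

73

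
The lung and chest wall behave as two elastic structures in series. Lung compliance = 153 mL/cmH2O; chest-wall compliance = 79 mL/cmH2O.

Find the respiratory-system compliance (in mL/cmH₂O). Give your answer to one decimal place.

Lung and chest wall are elastances in series: 1/Crs = 1/CL + 1/Ccw.
1/Crs = 1/153 + 1/79 = 0.01919.
Crs = 52.11 mL/cmH2O.

52.1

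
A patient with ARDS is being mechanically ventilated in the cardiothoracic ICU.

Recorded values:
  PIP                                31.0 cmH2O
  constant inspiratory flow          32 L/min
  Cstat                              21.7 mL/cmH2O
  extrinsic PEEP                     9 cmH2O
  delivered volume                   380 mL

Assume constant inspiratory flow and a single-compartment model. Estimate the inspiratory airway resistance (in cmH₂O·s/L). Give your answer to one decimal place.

8.4

Flow: 32 L/min ÷ 60 = 0.5333 L/s.
Equation of motion (constant flow): PIP = Vt/C + R·V̇ + PEEP.
R·V̇ = PIP − Vt/C − PEEP = 31.0 − 380/21.7 − 9 = 31.0 − 17.512 − 9 = 4.488 cmH2O.
R = 4.488 / 0.5333 = 8.416 cmH2O·s/L.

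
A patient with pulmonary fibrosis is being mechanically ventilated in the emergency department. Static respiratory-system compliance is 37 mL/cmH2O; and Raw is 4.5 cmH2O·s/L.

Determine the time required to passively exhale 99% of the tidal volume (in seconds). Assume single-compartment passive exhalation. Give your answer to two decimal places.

τ = R × C = 4.5 × 37 mL/cmH2O = 4.5 × 0.037 L/cmH2O = 0.1665 s.
Exhaled fraction f = 1 − e^(−t/τ) → t = −τ·ln(1 − f) = −0.1665·ln(0.01) = 0.7668 s.

0.77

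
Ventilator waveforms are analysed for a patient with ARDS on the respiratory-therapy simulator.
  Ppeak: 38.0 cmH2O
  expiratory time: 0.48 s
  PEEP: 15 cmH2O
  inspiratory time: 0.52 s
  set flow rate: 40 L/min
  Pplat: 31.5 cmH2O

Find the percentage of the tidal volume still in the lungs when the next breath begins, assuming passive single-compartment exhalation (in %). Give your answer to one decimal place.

Flow: 40 L/min ÷ 60 = 0.6667 L/s.
Vt = flow × Ti = 0.6667 L/s × 0.52 s × 1000 mL/L = 346.68 mL.
R = (PIP − Pplat)/V̇ = (38.0 − 31.5) / 0.6667 = 6.5/0.6667 = 9.75 cmH2O·s/L.
C = Vt/(Pplat − PEEP) = 346.68 / (31.5 − 15) = 346.68/16.5 = 21.011 mL/cmH2O.
τ = R × C = 9.75 × 0.02101 L/cmH2O = 0.2048 s.
Fraction remaining at end-expiration = e^(−Te/τ) = e^(−0.48/0.2048) = 0.09597 → 9.597%.

9.6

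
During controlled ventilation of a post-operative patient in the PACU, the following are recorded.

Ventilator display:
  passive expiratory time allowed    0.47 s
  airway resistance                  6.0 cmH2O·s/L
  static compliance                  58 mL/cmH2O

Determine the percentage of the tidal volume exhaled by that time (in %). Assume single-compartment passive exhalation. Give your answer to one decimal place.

74.1

τ = R × C = 6.0 × 58 mL/cmH2O = 6.0 × 0.058 L/cmH2O = 0.348 s.
Passive exhalation: V(t)/V₀ = e^(−t/τ) = e^(−0.47/0.348) = 0.2591.
Fraction exhaled = 1 − 0.2591 = 0.7409 → 74.09%.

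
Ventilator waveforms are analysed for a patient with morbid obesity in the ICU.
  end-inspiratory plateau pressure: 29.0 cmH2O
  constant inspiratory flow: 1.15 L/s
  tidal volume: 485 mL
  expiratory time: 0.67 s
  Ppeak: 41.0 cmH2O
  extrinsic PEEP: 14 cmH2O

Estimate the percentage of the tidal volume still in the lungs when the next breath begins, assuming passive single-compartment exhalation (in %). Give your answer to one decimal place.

R = (PIP − Pplat)/V̇ = (41.0 − 29.0) / 1.15 = 12.0/1.15 = 10.435 cmH2O·s/L.
C = Vt/(Pplat − PEEP) = 485.0 / (29.0 − 14) = 485.0/15.0 = 32.333 mL/cmH2O.
τ = R × C = 10.435 × 0.03233 L/cmH2O = 0.3374 s.
Fraction remaining at end-expiration = e^(−Te/τ) = e^(−0.67/0.3374) = 0.1373 → 13.73%.

13.7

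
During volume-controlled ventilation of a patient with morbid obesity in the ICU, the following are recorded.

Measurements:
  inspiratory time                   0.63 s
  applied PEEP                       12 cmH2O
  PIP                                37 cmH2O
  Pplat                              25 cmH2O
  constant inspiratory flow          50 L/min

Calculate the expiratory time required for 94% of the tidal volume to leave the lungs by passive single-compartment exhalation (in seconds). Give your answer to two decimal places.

1.64

Flow: 50 L/min ÷ 60 = 0.8333 L/s.
Vt = flow × Ti = 0.8333 L/s × 0.63 s × 1000 mL/L = 524.98 mL.
R = (PIP − Pplat)/V̇ = (37 − 25) / 0.8333 = 12.0/0.8333 = 14.401 cmH2O·s/L.
C = Vt/(Pplat − PEEP) = 524.98 / (25 − 12) = 524.98/13.0 = 40.383 mL/cmH2O.
τ = R × C = 14.401 × 0.04038 L/cmH2O = 0.5815 s.
t = −τ·ln(1 − 0.94) = −0.5815·ln(0.06) = 1.636 s.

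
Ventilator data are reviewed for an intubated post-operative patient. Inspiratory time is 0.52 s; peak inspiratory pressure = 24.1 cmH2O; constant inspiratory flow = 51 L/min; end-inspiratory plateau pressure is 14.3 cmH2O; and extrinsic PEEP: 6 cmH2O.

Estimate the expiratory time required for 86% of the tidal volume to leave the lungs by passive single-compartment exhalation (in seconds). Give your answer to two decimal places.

1.21

Flow: 51 L/min ÷ 60 = 0.85 L/s.
Vt = flow × Ti = 0.85 L/s × 0.52 s × 1000 mL/L = 442.0 mL.
R = (PIP − Pplat)/V̇ = (24.1 − 14.3) / 0.85 = 9.8/0.85 = 11.529 cmH2O·s/L.
C = Vt/(Pplat − PEEP) = 442.0 / (14.3 − 6) = 442.0/8.3 = 53.253 mL/cmH2O.
τ = R × C = 11.529 × 0.05325 L/cmH2O = 0.6139 s.
t = −τ·ln(1 − 0.86) = −0.6139·ln(0.14) = 1.207 s.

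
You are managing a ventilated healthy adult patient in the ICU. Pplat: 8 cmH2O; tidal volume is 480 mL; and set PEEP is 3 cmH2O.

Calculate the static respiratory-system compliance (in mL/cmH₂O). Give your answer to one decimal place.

96.0

Cstat = Vt / (Pplat − PEEP) = 480 / (8 − 3) = 480 / 5.0 = 96.0 mL/cmH2O.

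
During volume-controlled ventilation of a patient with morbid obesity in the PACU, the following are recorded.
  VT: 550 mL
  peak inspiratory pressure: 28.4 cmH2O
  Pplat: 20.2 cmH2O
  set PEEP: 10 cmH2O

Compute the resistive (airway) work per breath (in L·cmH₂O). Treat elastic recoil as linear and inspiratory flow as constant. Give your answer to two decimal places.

4.51

With constant inspiratory flow the resistive pressure is constant at PIP − Pplat = 28.4 − 20.2 = 8.2 cmH2O, so resistive work = 8.2 × 0.550 = 4.51 L·cmH2O.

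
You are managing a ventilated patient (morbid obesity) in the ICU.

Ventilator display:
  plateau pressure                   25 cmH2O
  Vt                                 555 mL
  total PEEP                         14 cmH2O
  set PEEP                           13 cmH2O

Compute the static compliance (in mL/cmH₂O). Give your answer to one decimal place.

End-expiratory occlusion gives total PEEP = 14 cmH2O (intrinsic PEEP = 14 − 13 = 1). Use total PEEP for the elastic gradient.
Cstat = Vt / (Pplat − PEEPtotal) = 555 / (25 − 14) = 555 / 11.0 = 50.455 mL/cmH2O.

50.5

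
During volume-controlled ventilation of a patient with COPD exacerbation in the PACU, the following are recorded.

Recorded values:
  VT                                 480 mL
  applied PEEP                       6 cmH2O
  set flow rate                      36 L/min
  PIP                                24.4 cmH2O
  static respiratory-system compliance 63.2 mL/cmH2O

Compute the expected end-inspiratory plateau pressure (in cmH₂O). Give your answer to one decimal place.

Pplat = PEEP + Vt / Cstat = 6 + 480 / 63.2 = 6 + 7.595 = 13.595 cmH2O.

13.6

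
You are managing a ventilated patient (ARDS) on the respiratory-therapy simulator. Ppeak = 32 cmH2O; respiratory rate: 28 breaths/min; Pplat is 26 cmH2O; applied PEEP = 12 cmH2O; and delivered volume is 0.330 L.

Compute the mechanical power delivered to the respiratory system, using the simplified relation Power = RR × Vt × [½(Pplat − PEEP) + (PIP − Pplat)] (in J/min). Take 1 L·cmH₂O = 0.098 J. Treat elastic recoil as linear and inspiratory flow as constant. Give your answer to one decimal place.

11.8

Per-breath work = Vt × [½(Pplat−PEEP) + (PIP−Pplat)] = 0.330 × [0.5×14.0 + 6.0] = 0.330 × 13.0 = 4.29 L·cmH2O.
Power = 28 × 4.29 = 120.12 L·cmH2O/min.
× 0.098 J/(L·cmH2O) → 11.772 J/min.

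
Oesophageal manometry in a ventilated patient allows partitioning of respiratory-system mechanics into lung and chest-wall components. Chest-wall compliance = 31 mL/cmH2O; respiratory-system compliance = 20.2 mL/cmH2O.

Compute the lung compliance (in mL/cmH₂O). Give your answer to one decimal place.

1/CL = 1/Crs − 1/Ccw.
1/CL = 1/20.2 − 1/31 = 0.01725.
CL = 57.971 mL/cmH2O.

58.0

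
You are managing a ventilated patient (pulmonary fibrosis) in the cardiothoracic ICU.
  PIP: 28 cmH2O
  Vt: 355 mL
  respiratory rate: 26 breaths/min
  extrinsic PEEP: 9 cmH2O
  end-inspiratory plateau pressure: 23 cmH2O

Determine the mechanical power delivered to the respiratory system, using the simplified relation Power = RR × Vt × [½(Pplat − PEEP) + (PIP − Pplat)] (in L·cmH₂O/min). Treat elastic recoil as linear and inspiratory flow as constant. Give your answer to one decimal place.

110.8

Per-breath work = Vt × [½(Pplat−PEEP) + (PIP−Pplat)] = 0.355 × [0.5×14.0 + 5.0] = 0.355 × 12.0 = 4.26 L·cmH2O.
Power = 26 × 4.26 = 110.76 L·cmH2O/min.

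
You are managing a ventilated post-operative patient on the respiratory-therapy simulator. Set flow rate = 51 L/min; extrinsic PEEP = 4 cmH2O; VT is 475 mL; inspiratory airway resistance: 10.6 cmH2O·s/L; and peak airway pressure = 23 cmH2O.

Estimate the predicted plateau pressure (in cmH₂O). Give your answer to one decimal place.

14.0

Flow: 51 L/min ÷ 60 = 0.85 L/s.
Pplat = PIP − Raw × flow = 23 − 10.6 × 0.85 = 23 − 9.01 = 13.99 cmH2O.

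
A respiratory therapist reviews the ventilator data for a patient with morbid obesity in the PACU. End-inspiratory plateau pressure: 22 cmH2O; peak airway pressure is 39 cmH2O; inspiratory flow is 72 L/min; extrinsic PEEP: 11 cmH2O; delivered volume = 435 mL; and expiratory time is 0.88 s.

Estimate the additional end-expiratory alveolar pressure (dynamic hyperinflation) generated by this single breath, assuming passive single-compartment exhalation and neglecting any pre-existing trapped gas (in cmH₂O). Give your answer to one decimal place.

2.3

Flow: 72 L/min ÷ 60 = 1.2 L/s.
R = (PIP − Pplat)/V̇ = (39 − 22) / 1.2 = 17.0/1.2 = 14.167 cmH2O·s/L.
C = Vt/(Pplat − PEEP) = 435.0 / (22 − 11) = 435.0/11.0 = 39.545 mL/cmH2O.
τ = R × C = 14.167 × 0.03955 L/cmH2O = 0.5603 s.
Fraction remaining = e^(−Te/τ) = e^(−0.88/0.5603) = 0.2079; trapped volume = 435.0 × 0.2079 = 90.437 mL.
Additional alveolar pressure from trapping ≈ V_trapped / C = 90.437 / 39.545 = 2.287 cmH2O.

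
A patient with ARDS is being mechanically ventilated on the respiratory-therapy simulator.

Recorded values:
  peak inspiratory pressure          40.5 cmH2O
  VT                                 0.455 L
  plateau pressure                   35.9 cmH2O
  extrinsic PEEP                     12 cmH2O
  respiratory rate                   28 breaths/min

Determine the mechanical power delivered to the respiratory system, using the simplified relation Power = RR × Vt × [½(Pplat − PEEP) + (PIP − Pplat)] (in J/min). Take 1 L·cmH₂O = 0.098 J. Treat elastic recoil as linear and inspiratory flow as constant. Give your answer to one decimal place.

20.7

Per-breath work = Vt × [½(Pplat−PEEP) + (PIP−Pplat)] = 0.455 × [0.5×23.9 + 4.6] = 0.455 × 16.55 = 7.53 L·cmH2O.
Power = 28 × 7.53 = 210.84 L·cmH2O/min.
× 0.098 J/(L·cmH2O) → 20.662 J/min.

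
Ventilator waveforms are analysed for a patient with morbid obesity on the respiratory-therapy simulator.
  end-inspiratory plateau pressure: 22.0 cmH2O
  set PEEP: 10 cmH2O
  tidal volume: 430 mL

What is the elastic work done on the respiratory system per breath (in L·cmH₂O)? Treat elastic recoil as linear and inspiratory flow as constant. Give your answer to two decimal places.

2.58

Elastic work ≈ ½ × (Pplat − PEEP) × Vt = 0.5 × (22.0 − 10) × 0.430 L = 0.5 × 12.0 × 0.430 = 2.58 L·cmH2O.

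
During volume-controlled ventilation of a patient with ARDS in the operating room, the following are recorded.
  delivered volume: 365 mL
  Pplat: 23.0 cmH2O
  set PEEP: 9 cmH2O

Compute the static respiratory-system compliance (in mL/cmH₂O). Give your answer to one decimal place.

26.1

Cstat = Vt / (Pplat − PEEP) = 365 / (23.0 − 9) = 365 / 14.0 = 26.071 mL/cmH2O.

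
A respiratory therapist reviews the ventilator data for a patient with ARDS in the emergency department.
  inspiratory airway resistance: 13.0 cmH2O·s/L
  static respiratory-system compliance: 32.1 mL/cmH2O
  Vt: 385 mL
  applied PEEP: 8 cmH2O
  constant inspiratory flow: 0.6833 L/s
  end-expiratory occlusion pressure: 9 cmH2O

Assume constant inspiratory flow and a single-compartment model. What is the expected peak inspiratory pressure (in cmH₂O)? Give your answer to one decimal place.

Total PEEP = 9 cmH2O (set 8 + intrinsic 1); this is the baseline alveolar pressure.
Equation of motion (constant flow): PIP = Vt/C + R·V̇ + PEEP.
PIP = 385/32.1 + 13.0×0.6833 + 9 = 11.994 + 8.883 + 9 = 29.877 cmH2O.

29.9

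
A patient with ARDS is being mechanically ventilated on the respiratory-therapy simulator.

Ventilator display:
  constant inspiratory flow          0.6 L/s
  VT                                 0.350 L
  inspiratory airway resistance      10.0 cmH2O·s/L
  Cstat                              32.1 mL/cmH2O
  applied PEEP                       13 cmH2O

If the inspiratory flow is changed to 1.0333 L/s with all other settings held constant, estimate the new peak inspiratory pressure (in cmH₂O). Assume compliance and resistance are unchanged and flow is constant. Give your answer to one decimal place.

34.2

PIP = Vt/C + R·V̇ + PEEP (constant-flow equation of motion).
Only the resistive term changes: ΔPIP = R × ΔV̇ = 10.0 × (1.0333 − 0.6) = 10.0 × 0.4333 = 4.333 cmH2O.
Original PIP = 350/32.1 + 10.0×0.6 + 13 = 29.903 cmH2O; new PIP = 29.903 + (4.333) = 34.236 cmH2O.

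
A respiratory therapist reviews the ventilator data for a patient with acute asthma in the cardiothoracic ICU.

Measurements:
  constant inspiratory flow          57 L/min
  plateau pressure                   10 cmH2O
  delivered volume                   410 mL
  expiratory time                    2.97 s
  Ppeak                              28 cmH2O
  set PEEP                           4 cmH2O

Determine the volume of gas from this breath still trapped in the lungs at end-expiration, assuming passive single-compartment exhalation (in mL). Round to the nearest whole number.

Flow: 57 L/min ÷ 60 = 0.95 L/s.
R = (PIP − Pplat)/V̇ = (28 − 10) / 0.95 = 18.0/0.95 = 18.947 cmH2O·s/L.
C = Vt/(Pplat − PEEP) = 410.0 / (10 − 4) = 410.0/6.0 = 68.333 mL/cmH2O.
τ = R × C = 18.947 × 0.06833 L/cmH2O = 1.295 s.
Fraction remaining = e^(−Te/τ) = e^(−2.97/1.295) = 0.1009.
Trapped volume = 410.0 × 0.1009 = 41.369 mL.

41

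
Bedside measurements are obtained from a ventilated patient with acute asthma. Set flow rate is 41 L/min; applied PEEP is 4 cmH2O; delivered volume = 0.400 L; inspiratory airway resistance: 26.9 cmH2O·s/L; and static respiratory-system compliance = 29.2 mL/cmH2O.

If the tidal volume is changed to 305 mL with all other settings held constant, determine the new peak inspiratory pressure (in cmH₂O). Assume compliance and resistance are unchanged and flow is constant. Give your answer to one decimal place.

32.8

Flow: 41 L/min ÷ 60 = 0.6833 L/s.
PIP = Vt/C + R·V̇ + PEEP (constant-flow equation of motion).
Only the elastic term changes: ΔPIP = ΔVt / C = (305 − 400) / 29.2 = -3.253 cmH2O.
Original PIP = 400/29.2 + 26.9×0.6833 + 4 = 36.079 cmH2O; new PIP = 36.079 + (-3.253) = 32.826 cmH2O.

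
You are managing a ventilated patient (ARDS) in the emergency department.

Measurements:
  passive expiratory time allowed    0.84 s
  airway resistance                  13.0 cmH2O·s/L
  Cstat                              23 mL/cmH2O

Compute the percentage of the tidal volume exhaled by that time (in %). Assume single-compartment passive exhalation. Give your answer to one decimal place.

94.0

τ = R × C = 13.0 × 23 mL/cmH2O = 13.0 × 0.023 L/cmH2O = 0.299 s.
Passive exhalation: V(t)/V₀ = e^(−t/τ) = e^(−0.84/0.299) = 0.06024.
Fraction exhaled = 1 − 0.06024 = 0.9398 → 93.98%.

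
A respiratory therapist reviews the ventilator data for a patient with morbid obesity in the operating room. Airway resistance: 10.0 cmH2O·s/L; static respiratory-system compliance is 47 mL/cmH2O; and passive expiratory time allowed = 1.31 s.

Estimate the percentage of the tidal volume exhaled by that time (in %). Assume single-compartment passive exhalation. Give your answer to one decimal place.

τ = R × C = 10.0 × 47 mL/cmH2O = 10.0 × 0.047 L/cmH2O = 0.47 s.
Passive exhalation: V(t)/V₀ = e^(−t/τ) = e^(−1.31/0.47) = 0.06159.
Fraction exhaled = 1 − 0.06159 = 0.9384 → 93.84%.

93.8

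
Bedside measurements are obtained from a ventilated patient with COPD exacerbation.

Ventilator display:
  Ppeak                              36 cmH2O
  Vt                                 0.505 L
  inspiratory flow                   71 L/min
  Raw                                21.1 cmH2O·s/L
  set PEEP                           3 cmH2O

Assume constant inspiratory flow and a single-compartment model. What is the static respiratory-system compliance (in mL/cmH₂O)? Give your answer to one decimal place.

62.9

Flow: 71 L/min ÷ 60 = 1.1833 L/s.
Equation of motion (constant flow): PIP = Vt/C + R·V̇ + PEEP.
Vt/C = PIP − R·V̇ − PEEP = 36 − 21.1×1.1833 − 3 = 36 − 24.968 − 3 = 8.032 cmH2O.
C = Vt / 8.032 = 505 / 8.032 = 62.874 mL/cmH2O.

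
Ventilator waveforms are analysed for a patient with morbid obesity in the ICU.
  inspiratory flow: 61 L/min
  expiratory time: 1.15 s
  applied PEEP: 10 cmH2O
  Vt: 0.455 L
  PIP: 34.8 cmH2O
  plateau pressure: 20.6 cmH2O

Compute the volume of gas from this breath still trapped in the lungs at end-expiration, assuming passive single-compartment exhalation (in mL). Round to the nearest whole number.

Flow: 61 L/min ÷ 60 = 1.0167 L/s.
R = (PIP − Pplat)/V̇ = (34.8 − 20.6) / 1.0167 = 14.2/1.0167 = 13.967 cmH2O·s/L.
C = Vt/(Pplat − PEEP) = 455.0 / (20.6 − 10) = 455.0/10.6 = 42.925 mL/cmH2O.
τ = R × C = 13.967 × 0.04293 L/cmH2O = 0.5996 s.
Fraction remaining = e^(−Te/τ) = e^(−1.15/0.5996) = 0.1469.
Trapped volume = 455.0 × 0.1469 = 66.84 mL.

67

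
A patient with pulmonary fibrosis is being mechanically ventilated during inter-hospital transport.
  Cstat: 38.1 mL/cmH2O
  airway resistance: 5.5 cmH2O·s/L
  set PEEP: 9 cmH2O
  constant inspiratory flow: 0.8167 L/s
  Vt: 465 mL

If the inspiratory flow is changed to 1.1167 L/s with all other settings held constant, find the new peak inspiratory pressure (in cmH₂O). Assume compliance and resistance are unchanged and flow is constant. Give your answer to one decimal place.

PIP = Vt/C + R·V̇ + PEEP (constant-flow equation of motion).
Only the resistive term changes: ΔPIP = R × ΔV̇ = 5.5 × (1.1167 − 0.8167) = 5.5 × 0.3 = 1.65 cmH2O.
Original PIP = 465/38.1 + 5.5×0.8167 + 9 = 25.697 cmH2O; new PIP = 25.697 + (1.65) = 27.347 cmH2O.

27.3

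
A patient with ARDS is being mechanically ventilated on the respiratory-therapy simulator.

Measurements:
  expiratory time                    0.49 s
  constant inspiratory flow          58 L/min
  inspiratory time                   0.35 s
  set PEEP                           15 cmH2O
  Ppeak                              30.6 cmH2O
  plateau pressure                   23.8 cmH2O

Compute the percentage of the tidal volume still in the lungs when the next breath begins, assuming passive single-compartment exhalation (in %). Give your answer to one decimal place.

Flow: 58 L/min ÷ 60 = 0.9667 L/s.
Vt = flow × Ti = 0.9667 L/s × 0.35 s × 1000 mL/L = 338.35 mL.
R = (PIP − Pplat)/V̇ = (30.6 − 23.8) / 0.9667 = 6.8/0.9667 = 7.034 cmH2O·s/L.
C = Vt/(Pplat − PEEP) = 338.35 / (23.8 − 15) = 338.35/8.8 = 38.449 mL/cmH2O.
τ = R × C = 7.034 × 0.03845 L/cmH2O = 0.2705 s.
Fraction remaining at end-expiration = e^(−Te/τ) = e^(−0.49/0.2705) = 0.1634 → 16.34%.

16.3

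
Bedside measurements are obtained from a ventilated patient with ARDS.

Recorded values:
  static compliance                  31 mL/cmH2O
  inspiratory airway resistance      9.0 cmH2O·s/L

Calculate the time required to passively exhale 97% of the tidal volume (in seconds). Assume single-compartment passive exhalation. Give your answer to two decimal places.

0.98

τ = R × C = 9.0 × 31 mL/cmH2O = 9.0 × 0.031 L/cmH2O = 0.279 s.
Exhaled fraction f = 1 − e^(−t/τ) → t = −τ·ln(1 − f) = −0.279·ln(0.03) = 0.9783 s.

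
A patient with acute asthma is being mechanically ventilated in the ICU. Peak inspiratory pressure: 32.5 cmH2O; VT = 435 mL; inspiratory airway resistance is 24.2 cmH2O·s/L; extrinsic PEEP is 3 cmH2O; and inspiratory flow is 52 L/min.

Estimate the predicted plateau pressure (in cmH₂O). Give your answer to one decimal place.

Flow: 52 L/min ÷ 60 = 0.8667 L/s.
Pplat = PIP − Raw × flow = 32.5 − 24.2 × 0.8667 = 32.5 − 20.974 = 11.526 cmH2O.

11.5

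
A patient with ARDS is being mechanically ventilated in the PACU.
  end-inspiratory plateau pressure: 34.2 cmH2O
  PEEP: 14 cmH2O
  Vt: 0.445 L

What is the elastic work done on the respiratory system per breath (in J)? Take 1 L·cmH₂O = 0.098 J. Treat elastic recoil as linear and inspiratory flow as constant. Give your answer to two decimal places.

Elastic work ≈ ½ × (Pplat − PEEP) × Vt = 0.5 × (34.2 − 14) × 0.445 L = 0.5 × 20.2 × 0.445 = 4.495 L·cmH2O.
× 0.098 J/(L·cmH2O) → 0.4405 J.

0.44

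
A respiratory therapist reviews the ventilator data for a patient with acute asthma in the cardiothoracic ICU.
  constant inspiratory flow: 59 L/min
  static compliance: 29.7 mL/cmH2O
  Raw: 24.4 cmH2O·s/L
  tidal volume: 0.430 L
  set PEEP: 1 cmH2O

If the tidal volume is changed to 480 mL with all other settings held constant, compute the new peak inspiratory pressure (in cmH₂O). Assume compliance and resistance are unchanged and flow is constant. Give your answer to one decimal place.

41.2

Flow: 59 L/min ÷ 60 = 0.9833 L/s.
PIP = Vt/C + R·V̇ + PEEP (constant-flow equation of motion).
Only the elastic term changes: ΔPIP = ΔVt / C = (480 − 430) / 29.7 = 1.684 cmH2O.
Original PIP = 430/29.7 + 24.4×0.9833 + 1 = 39.471 cmH2O; new PIP = 39.471 + (1.684) = 41.155 cmH2O.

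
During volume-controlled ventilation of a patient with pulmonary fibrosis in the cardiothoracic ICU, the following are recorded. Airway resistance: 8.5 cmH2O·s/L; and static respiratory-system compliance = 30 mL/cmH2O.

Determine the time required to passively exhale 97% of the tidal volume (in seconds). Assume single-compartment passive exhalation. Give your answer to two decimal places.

0.89

τ = R × C = 8.5 × 30 mL/cmH2O = 8.5 × 0.030 L/cmH2O = 0.255 s.
Exhaled fraction f = 1 − e^(−t/τ) → t = −τ·ln(1 − f) = −0.255·ln(0.03) = 0.8942 s.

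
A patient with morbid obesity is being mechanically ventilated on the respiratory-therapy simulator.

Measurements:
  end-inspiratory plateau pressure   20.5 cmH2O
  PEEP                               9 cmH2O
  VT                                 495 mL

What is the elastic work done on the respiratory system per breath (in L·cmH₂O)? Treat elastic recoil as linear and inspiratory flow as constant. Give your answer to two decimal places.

2.85

Elastic work ≈ ½ × (Pplat − PEEP) × Vt = 0.5 × (20.5 − 9) × 0.495 L = 0.5 × 11.5 × 0.495 = 2.846 L·cmH2O.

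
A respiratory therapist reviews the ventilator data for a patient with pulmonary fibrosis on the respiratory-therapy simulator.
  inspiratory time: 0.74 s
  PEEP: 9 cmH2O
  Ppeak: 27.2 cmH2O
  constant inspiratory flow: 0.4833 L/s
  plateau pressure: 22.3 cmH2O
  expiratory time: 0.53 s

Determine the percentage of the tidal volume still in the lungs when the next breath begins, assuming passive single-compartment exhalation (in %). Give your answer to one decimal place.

14.3

Vt = flow × Ti = 0.4833 L/s × 0.74 s × 1000 mL/L = 357.64 mL.
R = (PIP − Pplat)/V̇ = (27.2 − 22.3) / 0.4833 = 4.9/0.4833 = 10.139 cmH2O·s/L.
C = Vt/(Pplat − PEEP) = 357.64 / (22.3 − 9) = 357.64/13.3 = 26.89 mL/cmH2O.
τ = R × C = 10.139 × 0.02689 L/cmH2O = 0.2726 s.
Fraction remaining at end-expiration = e^(−Te/τ) = e^(−0.53/0.2726) = 0.1431 → 14.31%.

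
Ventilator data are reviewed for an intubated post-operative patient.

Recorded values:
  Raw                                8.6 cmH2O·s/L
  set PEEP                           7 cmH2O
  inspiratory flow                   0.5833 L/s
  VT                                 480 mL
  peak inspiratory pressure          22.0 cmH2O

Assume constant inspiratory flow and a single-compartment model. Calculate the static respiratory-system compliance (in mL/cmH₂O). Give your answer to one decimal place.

48.1

Equation of motion (constant flow): PIP = Vt/C + R·V̇ + PEEP.
Vt/C = PIP − R·V̇ − PEEP = 22.0 − 8.6×0.5833 − 7 = 22.0 − 5.016 − 7 = 9.984 cmH2O.
C = Vt / 9.984 = 480 / 9.984 = 48.077 mL/cmH2O.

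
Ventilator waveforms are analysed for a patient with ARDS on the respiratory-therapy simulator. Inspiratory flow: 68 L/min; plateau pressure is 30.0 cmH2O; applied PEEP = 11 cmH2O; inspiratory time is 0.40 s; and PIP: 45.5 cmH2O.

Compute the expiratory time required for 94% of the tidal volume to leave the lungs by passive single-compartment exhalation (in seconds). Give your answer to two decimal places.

Flow: 68 L/min ÷ 60 = 1.1333 L/s.
Vt = flow × Ti = 1.1333 L/s × 0.40 s × 1000 mL/L = 453.32 mL.
R = (PIP − Pplat)/V̇ = (45.5 − 30.0) / 1.1333 = 15.5/1.1333 = 13.677 cmH2O·s/L.
C = Vt/(Pplat − PEEP) = 453.32 / (30.0 − 11) = 453.32/19.0 = 23.859 mL/cmH2O.
τ = R × C = 13.677 × 0.02386 L/cmH2O = 0.3263 s.
t = −τ·ln(1 − 0.94) = −0.3263·ln(0.06) = 0.918 s.

0.92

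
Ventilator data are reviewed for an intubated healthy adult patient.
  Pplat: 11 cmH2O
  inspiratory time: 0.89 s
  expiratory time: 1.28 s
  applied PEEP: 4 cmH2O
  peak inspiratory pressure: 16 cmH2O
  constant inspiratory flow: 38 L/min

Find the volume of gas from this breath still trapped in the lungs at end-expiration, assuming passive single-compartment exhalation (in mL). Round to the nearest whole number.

Flow: 38 L/min ÷ 60 = 0.6333 L/s.
Vt = flow × Ti = 0.6333 L/s × 0.89 s × 1000 mL/L = 563.64 mL.
R = (PIP − Pplat)/V̇ = (16 − 11) / 0.6333 = 5.0/0.6333 = 7.895 cmH2O·s/L.
C = Vt/(Pplat − PEEP) = 563.64 / (11 − 4) = 563.64/7.0 = 80.52 mL/cmH2O.
τ = R × C = 7.895 × 0.08052 L/cmH2O = 0.6357 s.
Fraction remaining = e^(−Te/τ) = e^(−1.28/0.6357) = 0.1335.
Trapped volume = 563.64 × 0.1335 = 75.246 mL.

75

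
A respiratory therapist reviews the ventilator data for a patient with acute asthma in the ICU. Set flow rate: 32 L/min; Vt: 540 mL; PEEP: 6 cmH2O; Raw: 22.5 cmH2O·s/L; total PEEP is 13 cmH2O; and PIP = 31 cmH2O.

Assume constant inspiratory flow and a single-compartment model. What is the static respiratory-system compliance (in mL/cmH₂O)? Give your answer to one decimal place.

90.0

Flow: 32 L/min ÷ 60 = 0.5333 L/s.
Total PEEP = 13 cmH2O (set 6 + intrinsic 7); this is the baseline alveolar pressure.
Equation of motion (constant flow): PIP = Vt/C + R·V̇ + PEEP.
Vt/C = PIP − R·V̇ − PEEP = 31 − 22.5×0.5333 − 13 = 31 − 11.999 − 13 = 6.001 cmH2O.
C = Vt / 6.001 = 540 / 6.001 = 89.985 mL/cmH2O.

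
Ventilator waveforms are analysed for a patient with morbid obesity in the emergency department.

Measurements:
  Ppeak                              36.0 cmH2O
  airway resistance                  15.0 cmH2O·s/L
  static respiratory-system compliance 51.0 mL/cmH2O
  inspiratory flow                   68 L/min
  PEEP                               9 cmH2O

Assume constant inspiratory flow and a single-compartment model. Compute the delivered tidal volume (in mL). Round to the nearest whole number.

510

Flow: 68 L/min ÷ 60 = 1.1333 L/s.
Equation of motion (constant flow): PIP = Vt/C + R·V̇ + PEEP.
Vt/C = PIP − R·V̇ − PEEP = 36.0 − 17.0 − 9 = 10.0 cmH2O.
Vt = C × 10.0 = 51.0 × 10.0 = 510.0 mL.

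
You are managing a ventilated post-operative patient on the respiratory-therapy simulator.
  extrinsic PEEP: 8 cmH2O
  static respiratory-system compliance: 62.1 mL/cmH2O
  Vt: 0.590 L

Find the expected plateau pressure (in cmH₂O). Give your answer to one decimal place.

Pplat = PEEP + Vt / Cstat = 8 + 590 / 62.1 = 8 + 9.501 = 17.501 cmH2O.

17.5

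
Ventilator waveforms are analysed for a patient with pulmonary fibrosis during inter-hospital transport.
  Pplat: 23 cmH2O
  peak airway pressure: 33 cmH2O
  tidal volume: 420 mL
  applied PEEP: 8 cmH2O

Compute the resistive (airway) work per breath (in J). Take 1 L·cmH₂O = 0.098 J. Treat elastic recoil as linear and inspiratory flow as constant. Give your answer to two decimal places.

0.41

With constant inspiratory flow the resistive pressure is constant at PIP − Pplat = 33 − 23 = 10.0 cmH2O, so resistive work = 10.0 × 0.420 = 4.2 L·cmH2O.
× 0.098 J/(L·cmH2O) → 0.4116 J.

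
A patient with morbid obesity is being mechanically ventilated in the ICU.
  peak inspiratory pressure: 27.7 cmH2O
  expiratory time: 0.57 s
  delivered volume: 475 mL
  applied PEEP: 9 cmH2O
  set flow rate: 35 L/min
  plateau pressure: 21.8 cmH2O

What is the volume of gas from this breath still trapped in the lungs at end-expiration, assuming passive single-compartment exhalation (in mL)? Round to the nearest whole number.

104

Flow: 35 L/min ÷ 60 = 0.5833 L/s.
R = (PIP − Pplat)/V̇ = (27.7 − 21.8) / 0.5833 = 5.9/0.5833 = 10.115 cmH2O·s/L.
C = Vt/(Pplat − PEEP) = 475.0 / (21.8 − 9) = 475.0/12.8 = 37.109 mL/cmH2O.
τ = R × C = 10.115 × 0.03711 L/cmH2O = 0.3754 s.
Fraction remaining = e^(−Te/τ) = e^(−0.57/0.3754) = 0.2191.
Trapped volume = 475.0 × 0.2191 = 104.07 mL.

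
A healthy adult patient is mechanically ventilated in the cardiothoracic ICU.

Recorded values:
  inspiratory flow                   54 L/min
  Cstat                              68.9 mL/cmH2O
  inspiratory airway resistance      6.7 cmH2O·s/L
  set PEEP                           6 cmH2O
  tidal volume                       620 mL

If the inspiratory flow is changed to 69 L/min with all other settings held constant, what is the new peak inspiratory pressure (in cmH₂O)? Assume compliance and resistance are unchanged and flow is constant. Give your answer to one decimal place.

Flow: 54 L/min ÷ 60 = 0.9 L/s.
New flow: 69 L/min ÷ 60 = 1.15 L/s.
PIP = Vt/C + R·V̇ + PEEP (constant-flow equation of motion).
Only the resistive term changes: ΔPIP = R × ΔV̇ = 6.7 × (1.15 − 0.9) = 6.7 × 0.25 = 1.675 cmH2O.
Original PIP = 620/68.9 + 6.7×0.9 + 6 = 21.029 cmH2O; new PIP = 21.029 + (1.675) = 22.704 cmH2O.

22.7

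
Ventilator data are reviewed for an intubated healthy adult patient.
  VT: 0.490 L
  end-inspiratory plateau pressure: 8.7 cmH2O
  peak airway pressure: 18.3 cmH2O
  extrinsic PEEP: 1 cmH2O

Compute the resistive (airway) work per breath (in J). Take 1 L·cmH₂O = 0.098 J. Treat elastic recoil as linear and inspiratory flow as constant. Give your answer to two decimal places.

With constant inspiratory flow the resistive pressure is constant at PIP − Pplat = 18.3 − 8.7 = 9.6 cmH2O, so resistive work = 9.6 × 0.490 = 4.704 L·cmH2O.
× 0.098 J/(L·cmH2O) → 0.461 J.

0.46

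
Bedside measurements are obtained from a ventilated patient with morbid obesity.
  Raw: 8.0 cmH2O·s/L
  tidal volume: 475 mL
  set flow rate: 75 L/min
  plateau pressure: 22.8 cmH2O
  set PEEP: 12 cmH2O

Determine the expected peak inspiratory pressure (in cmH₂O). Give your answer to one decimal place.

32.8

Flow: 75 L/min ÷ 60 = 1.25 L/s.
PIP = Pplat + Raw × flow = 22.8 + 8.0 × 1.25 = 22.8 + 10.0 = 32.8 cmH2O.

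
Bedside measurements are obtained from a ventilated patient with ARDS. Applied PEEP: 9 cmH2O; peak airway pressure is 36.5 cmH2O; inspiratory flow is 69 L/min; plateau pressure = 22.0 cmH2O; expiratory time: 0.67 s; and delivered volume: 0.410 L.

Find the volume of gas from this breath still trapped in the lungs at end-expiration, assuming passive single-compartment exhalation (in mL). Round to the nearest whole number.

Flow: 69 L/min ÷ 60 = 1.15 L/s.
R = (PIP − Pplat)/V̇ = (36.5 − 22.0) / 1.15 = 14.5/1.15 = 12.609 cmH2O·s/L.
C = Vt/(Pplat − PEEP) = 410.0 / (22.0 − 9) = 410.0/13.0 = 31.538 mL/cmH2O.
τ = R × C = 12.609 × 0.03154 L/cmH2O = 0.3977 s.
Fraction remaining = e^(−Te/τ) = e^(−0.67/0.3977) = 0.1855.
Trapped volume = 410.0 × 0.1855 = 76.055 mL.

76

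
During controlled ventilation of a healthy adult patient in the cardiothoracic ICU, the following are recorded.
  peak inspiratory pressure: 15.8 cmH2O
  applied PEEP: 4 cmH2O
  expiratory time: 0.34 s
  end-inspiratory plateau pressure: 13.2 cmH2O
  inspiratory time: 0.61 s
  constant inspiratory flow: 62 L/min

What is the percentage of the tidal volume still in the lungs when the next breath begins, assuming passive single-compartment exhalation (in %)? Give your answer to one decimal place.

13.9

Flow: 62 L/min ÷ 60 = 1.0333 L/s.
Vt = flow × Ti = 1.0333 L/s × 0.61 s × 1000 mL/L = 630.31 mL.
R = (PIP − Pplat)/V̇ = (15.8 − 13.2) / 1.0333 = 2.6/1.0333 = 2.516 cmH2O·s/L.
C = Vt/(Pplat − PEEP) = 630.31 / (13.2 − 4) = 630.31/9.2 = 68.512 mL/cmH2O.
τ = R × C = 2.516 × 0.06851 L/cmH2O = 0.1724 s.
Fraction remaining at end-expiration = e^(−Te/τ) = e^(−0.34/0.1724) = 0.1392 → 13.92%.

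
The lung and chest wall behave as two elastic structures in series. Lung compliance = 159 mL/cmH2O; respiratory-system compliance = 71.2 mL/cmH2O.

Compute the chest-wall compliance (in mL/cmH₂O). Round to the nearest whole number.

1/Ccw = 1/Crs − 1/CL.
1/Ccw = 1/71.2 − 1/159 = 0.007756.
Ccw = 128.93 mL/cmH2O.

129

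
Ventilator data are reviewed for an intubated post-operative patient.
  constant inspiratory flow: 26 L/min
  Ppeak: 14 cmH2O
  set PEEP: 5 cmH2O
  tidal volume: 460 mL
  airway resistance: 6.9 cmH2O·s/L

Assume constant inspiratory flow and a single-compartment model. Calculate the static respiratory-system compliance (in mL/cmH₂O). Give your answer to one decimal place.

Flow: 26 L/min ÷ 60 = 0.4333 L/s.
Equation of motion (constant flow): PIP = Vt/C + R·V̇ + PEEP.
Vt/C = PIP − R·V̇ − PEEP = 14 − 6.9×0.4333 − 5 = 14 − 2.99 − 5 = 6.01 cmH2O.
C = Vt / 6.01 = 460 / 6.01 = 76.539 mL/cmH2O.

76.5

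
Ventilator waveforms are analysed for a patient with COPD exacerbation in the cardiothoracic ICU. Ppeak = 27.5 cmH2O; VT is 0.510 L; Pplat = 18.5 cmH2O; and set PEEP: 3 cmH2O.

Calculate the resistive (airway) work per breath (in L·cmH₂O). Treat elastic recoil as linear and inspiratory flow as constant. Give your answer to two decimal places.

4.59

With constant inspiratory flow the resistive pressure is constant at PIP − Pplat = 27.5 − 18.5 = 9.0 cmH2O, so resistive work = 9.0 × 0.510 = 4.59 L·cmH2O.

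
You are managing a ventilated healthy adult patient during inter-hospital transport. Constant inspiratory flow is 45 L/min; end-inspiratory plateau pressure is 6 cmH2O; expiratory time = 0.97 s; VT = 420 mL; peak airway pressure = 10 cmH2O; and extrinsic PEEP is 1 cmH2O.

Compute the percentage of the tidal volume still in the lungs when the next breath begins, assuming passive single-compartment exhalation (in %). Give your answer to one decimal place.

11.5

Flow: 45 L/min ÷ 60 = 0.75 L/s.
R = (PIP − Pplat)/V̇ = (10 − 6) / 0.75 = 4.0/0.75 = 5.333 cmH2O·s/L.
C = Vt/(Pplat − PEEP) = 420.0 / (6 − 1) = 420.0/5.0 = 84.0 mL/cmH2O.
τ = R × C = 5.333 × 0.084 L/cmH2O = 0.448 s.
Fraction remaining at end-expiration = e^(−Te/τ) = e^(−0.97/0.448) = 0.1147 → 11.47%.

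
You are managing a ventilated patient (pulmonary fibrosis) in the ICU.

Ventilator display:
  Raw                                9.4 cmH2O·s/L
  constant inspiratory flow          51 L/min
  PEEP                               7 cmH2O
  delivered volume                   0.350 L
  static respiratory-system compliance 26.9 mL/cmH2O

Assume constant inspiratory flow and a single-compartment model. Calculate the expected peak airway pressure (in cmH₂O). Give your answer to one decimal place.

Flow: 51 L/min ÷ 60 = 0.85 L/s.
Equation of motion (constant flow): PIP = Vt/C + R·V̇ + PEEP.
PIP = 350/26.9 + 9.4×0.85 + 7 = 13.011 + 7.99 + 7 = 28.001 cmH2O.

28.0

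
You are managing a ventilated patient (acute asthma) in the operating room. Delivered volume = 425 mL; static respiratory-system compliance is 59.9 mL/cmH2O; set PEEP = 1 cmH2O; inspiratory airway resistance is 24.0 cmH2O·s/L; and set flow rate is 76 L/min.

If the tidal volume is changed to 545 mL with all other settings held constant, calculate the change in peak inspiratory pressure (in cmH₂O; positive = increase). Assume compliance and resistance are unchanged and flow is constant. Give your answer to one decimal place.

PIP = Vt/C + R·V̇ + PEEP (constant-flow equation of motion).
Only the elastic term changes: ΔPIP = ΔVt / C = (545 − 425) / 59.9 = 2.003 cmH2O.

2.0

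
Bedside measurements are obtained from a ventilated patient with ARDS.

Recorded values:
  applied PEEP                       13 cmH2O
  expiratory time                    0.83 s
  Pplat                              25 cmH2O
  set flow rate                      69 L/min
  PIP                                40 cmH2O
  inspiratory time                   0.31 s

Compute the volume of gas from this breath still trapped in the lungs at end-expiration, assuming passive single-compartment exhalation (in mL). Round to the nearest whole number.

42

Flow: 69 L/min ÷ 60 = 1.15 L/s.
Vt = flow × Ti = 1.15 L/s × 0.31 s × 1000 mL/L = 356.5 mL.
R = (PIP − Pplat)/V̇ = (40 − 25) / 1.15 = 15.0/1.15 = 13.043 cmH2O·s/L.
C = Vt/(Pplat − PEEP) = 356.5 / (25 − 13) = 356.5/12.0 = 29.708 mL/cmH2O.
τ = R × C = 13.043 × 0.02971 L/cmH2O = 0.3875 s.
Fraction remaining = e^(−Te/τ) = e^(−0.83/0.3875) = 0.1174.
Trapped volume = 356.5 × 0.1174 = 41.853 mL.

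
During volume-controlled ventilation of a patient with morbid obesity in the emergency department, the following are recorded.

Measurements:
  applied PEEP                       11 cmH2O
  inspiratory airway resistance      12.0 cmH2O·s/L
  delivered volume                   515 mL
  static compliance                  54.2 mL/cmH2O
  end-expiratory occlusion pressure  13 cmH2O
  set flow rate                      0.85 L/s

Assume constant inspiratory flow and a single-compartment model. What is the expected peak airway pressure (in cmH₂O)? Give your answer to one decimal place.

Total PEEP = 13 cmH2O (set 11 + intrinsic 2); this is the baseline alveolar pressure.
Equation of motion (constant flow): PIP = Vt/C + R·V̇ + PEEP.
PIP = 515/54.2 + 12.0×0.85 + 13 = 9.502 + 10.2 + 13 = 32.702 cmH2O.

32.7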